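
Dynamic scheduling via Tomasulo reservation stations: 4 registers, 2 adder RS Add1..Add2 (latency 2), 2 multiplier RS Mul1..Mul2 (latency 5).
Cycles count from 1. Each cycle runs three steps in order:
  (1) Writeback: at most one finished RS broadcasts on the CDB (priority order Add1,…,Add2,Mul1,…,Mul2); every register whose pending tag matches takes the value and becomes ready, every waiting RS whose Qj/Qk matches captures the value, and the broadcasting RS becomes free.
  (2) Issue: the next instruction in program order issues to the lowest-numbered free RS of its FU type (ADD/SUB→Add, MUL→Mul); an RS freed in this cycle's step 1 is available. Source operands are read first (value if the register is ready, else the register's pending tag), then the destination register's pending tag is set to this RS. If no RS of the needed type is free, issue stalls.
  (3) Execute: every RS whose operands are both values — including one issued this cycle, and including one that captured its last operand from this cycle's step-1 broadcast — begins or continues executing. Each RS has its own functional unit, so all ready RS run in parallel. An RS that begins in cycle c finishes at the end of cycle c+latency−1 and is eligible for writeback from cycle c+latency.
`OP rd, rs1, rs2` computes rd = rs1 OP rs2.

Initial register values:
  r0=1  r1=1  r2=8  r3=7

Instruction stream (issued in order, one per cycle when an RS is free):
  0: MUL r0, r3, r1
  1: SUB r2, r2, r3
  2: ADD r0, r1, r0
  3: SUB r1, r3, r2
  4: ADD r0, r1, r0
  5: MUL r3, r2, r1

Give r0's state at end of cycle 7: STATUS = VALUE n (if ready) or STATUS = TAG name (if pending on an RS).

STATUS = TAG Add1

  c1: issue MUL r0<-Mul1  regs: r0:Mul1,r1:1,r2:8,r3:7
  c2: issue SUB r2<-Add1  regs: r0:Mul1,r1:1,r2:Add1,r3:7
  c3: issue ADD r0<-Add2  regs: r0:Add2,r1:1,r2:Add1,r3:7
  c4: CDB Add1=1; issue SUB r1<-Add1  regs: r0:Add2,r1:Add1,r2:1,r3:7
  c5: stall  regs: r0:Add2,r1:Add1,r2:1,r3:7
  c6: CDB Add1=6; issue ADD r0<-Add1  regs: r0:Add1,r1:6,r2:1,r3:7
  c7: CDB Mul1=7; issue MUL r3<-Mul1  regs: r0:Add1,r1:6,r2:1,r3:Mul1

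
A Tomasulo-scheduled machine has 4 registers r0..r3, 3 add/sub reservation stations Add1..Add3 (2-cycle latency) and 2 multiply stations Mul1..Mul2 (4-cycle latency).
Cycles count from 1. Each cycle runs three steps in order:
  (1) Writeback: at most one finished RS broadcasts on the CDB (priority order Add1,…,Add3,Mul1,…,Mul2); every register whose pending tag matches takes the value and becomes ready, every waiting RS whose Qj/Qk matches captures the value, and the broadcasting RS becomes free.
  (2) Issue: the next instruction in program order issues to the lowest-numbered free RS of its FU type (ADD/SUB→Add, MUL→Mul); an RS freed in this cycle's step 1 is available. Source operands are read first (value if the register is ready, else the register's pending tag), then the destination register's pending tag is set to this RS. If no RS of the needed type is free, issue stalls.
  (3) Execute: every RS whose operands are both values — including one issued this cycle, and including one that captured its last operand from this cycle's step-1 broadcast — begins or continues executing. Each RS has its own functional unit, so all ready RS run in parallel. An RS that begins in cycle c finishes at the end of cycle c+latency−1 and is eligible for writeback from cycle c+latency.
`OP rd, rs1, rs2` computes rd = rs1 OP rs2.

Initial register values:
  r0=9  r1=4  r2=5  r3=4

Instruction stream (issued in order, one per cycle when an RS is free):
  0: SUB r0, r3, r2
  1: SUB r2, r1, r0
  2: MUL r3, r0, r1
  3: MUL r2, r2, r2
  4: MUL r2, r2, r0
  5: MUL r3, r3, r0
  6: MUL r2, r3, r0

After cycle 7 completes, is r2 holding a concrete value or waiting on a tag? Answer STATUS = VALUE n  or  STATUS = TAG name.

c1: issue SUB r0<-Add1 | r0:Add1,r1:4,r2:5,r3:4
c2: issue SUB r2<-Add2 | r0:Add1,r1:4,r2:Add2,r3:4
c3: CDB Add1=-1; issue MUL r3<-Mul1 | r0:-1,r1:4,r2:Add2,r3:Mul1
c4: issue MUL r2<-Mul2 | r0:-1,r1:4,r2:Mul2,r3:Mul1
c5: CDB Add2=5; stall | r0:-1,r1:4,r2:Mul2,r3:Mul1
c6: stall | r0:-1,r1:4,r2:Mul2,r3:Mul1
c7: CDB Mul1=-4; issue MUL r2<-Mul1 | r0:-1,r1:4,r2:Mul1,r3:-4

STATUS = TAG Mul1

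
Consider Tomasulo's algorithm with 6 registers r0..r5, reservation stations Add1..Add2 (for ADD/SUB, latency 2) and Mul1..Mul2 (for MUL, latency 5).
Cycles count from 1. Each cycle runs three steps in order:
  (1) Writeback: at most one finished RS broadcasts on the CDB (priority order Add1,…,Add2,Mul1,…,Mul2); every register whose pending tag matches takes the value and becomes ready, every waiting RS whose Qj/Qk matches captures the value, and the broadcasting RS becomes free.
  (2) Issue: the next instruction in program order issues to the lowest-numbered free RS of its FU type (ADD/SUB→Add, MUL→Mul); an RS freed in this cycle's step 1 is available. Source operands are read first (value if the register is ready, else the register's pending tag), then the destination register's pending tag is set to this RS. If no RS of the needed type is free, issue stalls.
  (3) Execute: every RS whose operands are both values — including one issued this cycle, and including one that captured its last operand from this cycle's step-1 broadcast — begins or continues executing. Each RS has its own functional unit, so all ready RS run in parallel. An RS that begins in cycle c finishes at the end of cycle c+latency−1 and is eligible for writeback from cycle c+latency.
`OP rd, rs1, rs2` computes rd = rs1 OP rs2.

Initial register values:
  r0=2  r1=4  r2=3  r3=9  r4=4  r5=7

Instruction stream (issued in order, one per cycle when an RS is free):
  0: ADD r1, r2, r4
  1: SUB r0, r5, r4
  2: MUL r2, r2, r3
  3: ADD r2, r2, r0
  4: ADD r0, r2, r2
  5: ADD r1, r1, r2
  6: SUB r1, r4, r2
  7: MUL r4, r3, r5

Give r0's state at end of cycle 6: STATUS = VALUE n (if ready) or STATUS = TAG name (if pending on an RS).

c1: issue ADD r1<-Add1 | r0:2,r1:Add1,r2:3,r3:9,r4:4,r5:7
c2: issue SUB r0<-Add2 | r0:Add2,r1:Add1,r2:3,r3:9,r4:4,r5:7
c3: CDB Add1=7; issue MUL r2<-Mul1 | r0:Add2,r1:7,r2:Mul1,r3:9,r4:4,r5:7
c4: CDB Add2=3; issue ADD r2<-Add1 | r0:3,r1:7,r2:Add1,r3:9,r4:4,r5:7
c5: issue ADD r0<-Add2 | r0:Add2,r1:7,r2:Add1,r3:9,r4:4,r5:7
c6: stall | r0:Add2,r1:7,r2:Add1,r3:9,r4:4,r5:7

STATUS = TAG Add2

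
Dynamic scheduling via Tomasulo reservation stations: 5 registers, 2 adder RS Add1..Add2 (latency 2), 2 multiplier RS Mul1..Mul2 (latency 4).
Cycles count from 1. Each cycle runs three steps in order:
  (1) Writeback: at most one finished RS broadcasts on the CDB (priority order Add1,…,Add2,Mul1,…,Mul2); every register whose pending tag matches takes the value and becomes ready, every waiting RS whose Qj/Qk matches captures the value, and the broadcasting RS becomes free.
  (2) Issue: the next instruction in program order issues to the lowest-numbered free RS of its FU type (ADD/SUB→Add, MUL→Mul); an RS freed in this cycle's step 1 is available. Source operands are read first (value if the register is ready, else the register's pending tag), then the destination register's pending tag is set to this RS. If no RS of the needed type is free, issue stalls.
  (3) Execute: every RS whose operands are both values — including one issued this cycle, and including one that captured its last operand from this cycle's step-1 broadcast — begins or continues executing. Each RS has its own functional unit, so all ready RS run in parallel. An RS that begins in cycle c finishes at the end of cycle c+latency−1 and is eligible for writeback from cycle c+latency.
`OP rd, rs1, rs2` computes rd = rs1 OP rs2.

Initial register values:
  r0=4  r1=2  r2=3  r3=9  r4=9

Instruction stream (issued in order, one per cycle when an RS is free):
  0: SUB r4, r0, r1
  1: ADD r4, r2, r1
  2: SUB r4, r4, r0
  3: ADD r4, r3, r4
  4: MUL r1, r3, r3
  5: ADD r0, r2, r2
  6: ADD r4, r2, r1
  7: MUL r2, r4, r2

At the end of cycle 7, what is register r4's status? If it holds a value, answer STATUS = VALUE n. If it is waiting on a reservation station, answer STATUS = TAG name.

STATUS = TAG Add2

cycle 1: issue SUB r4<-Add1 // r0:4,r1:2,r2:3,r3:9,r4:Add1
cycle 2: issue ADD r4<-Add2 // r0:4,r1:2,r2:3,r3:9,r4:Add2
cycle 3: CDB Add1=2; issue SUB r4<-Add1 // r0:4,r1:2,r2:3,r3:9,r4:Add1
cycle 4: CDB Add2=5; issue ADD r4<-Add2 // r0:4,r1:2,r2:3,r3:9,r4:Add2
cycle 5: issue MUL r1<-Mul1 // r0:4,r1:Mul1,r2:3,r3:9,r4:Add2
cycle 6: CDB Add1=1; issue ADD r0<-Add1 // r0:Add1,r1:Mul1,r2:3,r3:9,r4:Add2
cycle 7: stall // r0:Add1,r1:Mul1,r2:3,r3:9,r4:Add2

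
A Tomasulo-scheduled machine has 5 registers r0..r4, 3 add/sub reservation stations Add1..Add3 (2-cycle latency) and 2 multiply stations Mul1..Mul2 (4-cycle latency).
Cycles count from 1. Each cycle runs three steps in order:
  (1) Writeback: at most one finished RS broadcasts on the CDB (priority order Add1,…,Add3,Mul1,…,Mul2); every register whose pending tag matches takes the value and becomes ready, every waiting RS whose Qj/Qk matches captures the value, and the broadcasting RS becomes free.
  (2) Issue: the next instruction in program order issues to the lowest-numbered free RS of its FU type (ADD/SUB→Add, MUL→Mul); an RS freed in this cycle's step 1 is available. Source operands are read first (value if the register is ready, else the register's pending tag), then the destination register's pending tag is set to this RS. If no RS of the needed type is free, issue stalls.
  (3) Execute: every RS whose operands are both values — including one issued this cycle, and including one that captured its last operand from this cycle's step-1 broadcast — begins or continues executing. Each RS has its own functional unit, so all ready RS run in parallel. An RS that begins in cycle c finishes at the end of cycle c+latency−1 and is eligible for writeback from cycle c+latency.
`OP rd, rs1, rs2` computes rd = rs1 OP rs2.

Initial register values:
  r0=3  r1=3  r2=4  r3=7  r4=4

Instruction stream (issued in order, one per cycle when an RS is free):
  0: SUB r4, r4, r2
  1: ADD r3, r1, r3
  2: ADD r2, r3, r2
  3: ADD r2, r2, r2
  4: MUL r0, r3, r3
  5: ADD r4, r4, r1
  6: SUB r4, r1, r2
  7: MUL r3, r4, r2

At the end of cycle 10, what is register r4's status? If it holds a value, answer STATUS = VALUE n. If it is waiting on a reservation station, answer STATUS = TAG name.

cycle 1: issue SUB r4<-Add1 // r0:3,r1:3,r2:4,r3:7,r4:Add1
cycle 2: issue ADD r3<-Add2 // r0:3,r1:3,r2:4,r3:Add2,r4:Add1
cycle 3: CDB Add1=0; issue ADD r2<-Add1 // r0:3,r1:3,r2:Add1,r3:Add2,r4:0
cycle 4: CDB Add2=10; issue ADD r2<-Add2 // r0:3,r1:3,r2:Add2,r3:10,r4:0
cycle 5: issue MUL r0<-Mul1 // r0:Mul1,r1:3,r2:Add2,r3:10,r4:0
cycle 6: CDB Add1=14; issue ADD r4<-Add1 // r0:Mul1,r1:3,r2:Add2,r3:10,r4:Add1
cycle 7: issue SUB r4<-Add3 // r0:Mul1,r1:3,r2:Add2,r3:10,r4:Add3
cycle 8: CDB Add1=3; issue MUL r3<-Mul2 // r0:Mul1,r1:3,r2:Add2,r3:Mul2,r4:Add3
cycle 9: CDB Add2=28 // r0:Mul1,r1:3,r2:28,r3:Mul2,r4:Add3
cycle 10: CDB Mul1=100 // r0:100,r1:3,r2:28,r3:Mul2,r4:Add3

STATUS = TAG Add3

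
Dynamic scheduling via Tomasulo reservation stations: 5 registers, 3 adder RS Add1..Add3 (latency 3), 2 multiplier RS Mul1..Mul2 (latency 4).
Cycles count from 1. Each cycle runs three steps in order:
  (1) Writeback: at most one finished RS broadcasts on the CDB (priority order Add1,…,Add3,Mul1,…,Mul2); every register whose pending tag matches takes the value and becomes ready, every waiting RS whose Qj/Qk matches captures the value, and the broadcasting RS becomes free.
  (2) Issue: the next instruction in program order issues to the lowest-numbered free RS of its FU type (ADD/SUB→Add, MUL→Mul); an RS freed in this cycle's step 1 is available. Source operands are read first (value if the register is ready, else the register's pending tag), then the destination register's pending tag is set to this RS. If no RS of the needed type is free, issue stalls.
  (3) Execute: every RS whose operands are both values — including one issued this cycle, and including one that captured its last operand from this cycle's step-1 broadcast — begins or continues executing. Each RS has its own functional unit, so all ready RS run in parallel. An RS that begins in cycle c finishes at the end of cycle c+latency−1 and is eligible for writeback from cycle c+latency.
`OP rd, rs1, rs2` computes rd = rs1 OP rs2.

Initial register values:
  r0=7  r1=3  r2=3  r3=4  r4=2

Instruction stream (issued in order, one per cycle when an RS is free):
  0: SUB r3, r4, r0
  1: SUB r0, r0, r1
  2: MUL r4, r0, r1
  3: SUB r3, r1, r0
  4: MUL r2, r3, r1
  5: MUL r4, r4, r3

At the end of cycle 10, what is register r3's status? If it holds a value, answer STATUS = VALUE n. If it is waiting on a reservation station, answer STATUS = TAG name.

c1: issue SUB r3<-Add1 | r0:7,r1:3,r2:3,r3:Add1,r4:2
c2: issue SUB r0<-Add2 | r0:Add2,r1:3,r2:3,r3:Add1,r4:2
c3: issue MUL r4<-Mul1 | r0:Add2,r1:3,r2:3,r3:Add1,r4:Mul1
c4: CDB Add1=-5; issue SUB r3<-Add1 | r0:Add2,r1:3,r2:3,r3:Add1,r4:Mul1
c5: CDB Add2=4; issue MUL r2<-Mul2 | r0:4,r1:3,r2:Mul2,r3:Add1,r4:Mul1
c6: stall | r0:4,r1:3,r2:Mul2,r3:Add1,r4:Mul1
c7: stall | r0:4,r1:3,r2:Mul2,r3:Add1,r4:Mul1
c8: CDB Add1=-1; stall | r0:4,r1:3,r2:Mul2,r3:-1,r4:Mul1
c9: CDB Mul1=12; issue MUL r4<-Mul1 | r0:4,r1:3,r2:Mul2,r3:-1,r4:Mul1
c10: - | r0:4,r1:3,r2:Mul2,r3:-1,r4:Mul1

STATUS = VALUE -1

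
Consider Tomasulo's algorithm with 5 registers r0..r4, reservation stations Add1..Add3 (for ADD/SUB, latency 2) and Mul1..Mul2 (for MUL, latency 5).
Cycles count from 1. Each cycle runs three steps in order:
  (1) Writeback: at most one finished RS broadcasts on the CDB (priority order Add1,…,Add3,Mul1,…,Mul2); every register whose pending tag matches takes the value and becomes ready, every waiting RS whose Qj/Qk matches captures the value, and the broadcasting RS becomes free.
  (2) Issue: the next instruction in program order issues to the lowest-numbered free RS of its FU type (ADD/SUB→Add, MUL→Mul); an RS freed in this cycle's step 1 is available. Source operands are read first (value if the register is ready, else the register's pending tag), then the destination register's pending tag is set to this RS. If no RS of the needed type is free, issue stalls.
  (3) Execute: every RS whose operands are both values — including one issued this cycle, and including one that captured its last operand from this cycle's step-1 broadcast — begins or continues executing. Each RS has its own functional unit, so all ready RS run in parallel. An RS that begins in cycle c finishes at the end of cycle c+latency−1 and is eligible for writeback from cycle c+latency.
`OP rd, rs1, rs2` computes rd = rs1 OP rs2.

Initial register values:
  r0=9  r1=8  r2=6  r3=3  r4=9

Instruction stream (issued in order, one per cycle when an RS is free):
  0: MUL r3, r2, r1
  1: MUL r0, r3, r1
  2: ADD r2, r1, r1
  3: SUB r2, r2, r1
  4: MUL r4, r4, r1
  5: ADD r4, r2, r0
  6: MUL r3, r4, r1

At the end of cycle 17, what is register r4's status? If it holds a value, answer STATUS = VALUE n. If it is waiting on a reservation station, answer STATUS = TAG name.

c1: issue MUL r3<-Mul1 | r0:9,r1:8,r2:6,r3:Mul1,r4:9
c2: issue MUL r0<-Mul2 | r0:Mul2,r1:8,r2:6,r3:Mul1,r4:9
c3: issue ADD r2<-Add1 | r0:Mul2,r1:8,r2:Add1,r3:Mul1,r4:9
c4: issue SUB r2<-Add2 | r0:Mul2,r1:8,r2:Add2,r3:Mul1,r4:9
c5: CDB Add1=16; stall | r0:Mul2,r1:8,r2:Add2,r3:Mul1,r4:9
c6: CDB Mul1=48; issue MUL r4<-Mul1 | r0:Mul2,r1:8,r2:Add2,r3:48,r4:Mul1
c7: CDB Add2=8; issue ADD r4<-Add1 | r0:Mul2,r1:8,r2:8,r3:48,r4:Add1
c8: stall | r0:Mul2,r1:8,r2:8,r3:48,r4:Add1
c9: stall | r0:Mul2,r1:8,r2:8,r3:48,r4:Add1
c10: stall | r0:Mul2,r1:8,r2:8,r3:48,r4:Add1
c11: CDB Mul1=72; issue MUL r3<-Mul1 | r0:Mul2,r1:8,r2:8,r3:Mul1,r4:Add1
c12: CDB Mul2=384 | r0:384,r1:8,r2:8,r3:Mul1,r4:Add1
c13: - | r0:384,r1:8,r2:8,r3:Mul1,r4:Add1
c14: CDB Add1=392 | r0:384,r1:8,r2:8,r3:Mul1,r4:392
c15: - | r0:384,r1:8,r2:8,r3:Mul1,r4:392
c16: - | r0:384,r1:8,r2:8,r3:Mul1,r4:392
c17: - | r0:384,r1:8,r2:8,r3:Mul1,r4:392

STATUS = VALUE 392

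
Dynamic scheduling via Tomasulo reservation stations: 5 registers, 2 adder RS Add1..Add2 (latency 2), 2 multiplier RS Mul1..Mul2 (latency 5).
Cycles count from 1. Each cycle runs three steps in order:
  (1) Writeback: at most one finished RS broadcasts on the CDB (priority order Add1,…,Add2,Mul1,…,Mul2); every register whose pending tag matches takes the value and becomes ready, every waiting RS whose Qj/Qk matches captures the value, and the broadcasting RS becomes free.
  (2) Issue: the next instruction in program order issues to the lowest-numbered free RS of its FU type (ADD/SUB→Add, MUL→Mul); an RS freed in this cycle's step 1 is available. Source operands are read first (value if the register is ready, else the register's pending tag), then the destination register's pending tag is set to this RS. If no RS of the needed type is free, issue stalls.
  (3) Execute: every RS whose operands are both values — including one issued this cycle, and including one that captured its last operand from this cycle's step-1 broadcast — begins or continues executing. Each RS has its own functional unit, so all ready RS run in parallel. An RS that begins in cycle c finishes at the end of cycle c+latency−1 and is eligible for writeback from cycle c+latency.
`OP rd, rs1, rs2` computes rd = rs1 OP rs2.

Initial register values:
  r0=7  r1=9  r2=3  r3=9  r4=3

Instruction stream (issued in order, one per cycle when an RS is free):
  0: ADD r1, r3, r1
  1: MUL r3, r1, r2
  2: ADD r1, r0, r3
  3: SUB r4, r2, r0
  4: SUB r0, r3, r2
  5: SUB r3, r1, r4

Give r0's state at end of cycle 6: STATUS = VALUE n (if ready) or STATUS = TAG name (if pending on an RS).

STATUS = TAG Add2

c1: issue ADD r1<-Add1 | r0:7,r1:Add1,r2:3,r3:9,r4:3
c2: issue MUL r3<-Mul1 | r0:7,r1:Add1,r2:3,r3:Mul1,r4:3
c3: CDB Add1=18; issue ADD r1<-Add1 | r0:7,r1:Add1,r2:3,r3:Mul1,r4:3
c4: issue SUB r4<-Add2 | r0:7,r1:Add1,r2:3,r3:Mul1,r4:Add2
c5: stall | r0:7,r1:Add1,r2:3,r3:Mul1,r4:Add2
c6: CDB Add2=-4; issue SUB r0<-Add2 | r0:Add2,r1:Add1,r2:3,r3:Mul1,r4:-4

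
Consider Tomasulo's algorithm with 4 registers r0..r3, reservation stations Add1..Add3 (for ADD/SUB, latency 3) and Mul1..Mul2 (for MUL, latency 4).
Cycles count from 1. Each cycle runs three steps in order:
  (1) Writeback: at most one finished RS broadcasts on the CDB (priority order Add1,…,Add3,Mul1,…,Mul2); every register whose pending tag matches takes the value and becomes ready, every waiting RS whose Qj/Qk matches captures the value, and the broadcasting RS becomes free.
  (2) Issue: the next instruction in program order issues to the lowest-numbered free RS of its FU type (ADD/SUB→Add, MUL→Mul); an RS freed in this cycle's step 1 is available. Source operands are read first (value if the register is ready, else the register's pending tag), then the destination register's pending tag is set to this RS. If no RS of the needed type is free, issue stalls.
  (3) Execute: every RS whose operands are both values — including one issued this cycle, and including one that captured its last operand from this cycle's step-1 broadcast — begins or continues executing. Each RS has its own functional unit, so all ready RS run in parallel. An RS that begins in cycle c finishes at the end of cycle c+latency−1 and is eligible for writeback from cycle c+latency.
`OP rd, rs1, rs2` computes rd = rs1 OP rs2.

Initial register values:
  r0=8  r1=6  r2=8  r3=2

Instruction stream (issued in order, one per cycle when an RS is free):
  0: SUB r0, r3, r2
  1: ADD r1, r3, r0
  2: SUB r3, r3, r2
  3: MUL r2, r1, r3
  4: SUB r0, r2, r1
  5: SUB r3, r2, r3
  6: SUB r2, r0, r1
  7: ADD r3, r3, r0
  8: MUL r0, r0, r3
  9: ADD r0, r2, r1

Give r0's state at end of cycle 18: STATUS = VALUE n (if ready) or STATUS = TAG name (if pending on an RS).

STATUS = TAG Add3

  c1: issue SUB r0<-Add1  regs: r0:Add1,r1:6,r2:8,r3:2
  c2: issue ADD r1<-Add2  regs: r0:Add1,r1:Add2,r2:8,r3:2
  c3: issue SUB r3<-Add3  regs: r0:Add1,r1:Add2,r2:8,r3:Add3
  c4: CDB Add1=-6; issue MUL r2<-Mul1  regs: r0:-6,r1:Add2,r2:Mul1,r3:Add3
  c5: issue SUB r0<-Add1  regs: r0:Add1,r1:Add2,r2:Mul1,r3:Add3
  c6: CDB Add3=-6; issue SUB r3<-Add3  regs: r0:Add1,r1:Add2,r2:Mul1,r3:Add3
  c7: CDB Add2=-4; issue SUB r2<-Add2  regs: r0:Add1,r1:-4,r2:Add2,r3:Add3
  c8: stall  regs: r0:Add1,r1:-4,r2:Add2,r3:Add3
  c9: stall  regs: r0:Add1,r1:-4,r2:Add2,r3:Add3
  c10: stall  regs: r0:Add1,r1:-4,r2:Add2,r3:Add3
  c11: CDB Mul1=24; stall  regs: r0:Add1,r1:-4,r2:Add2,r3:Add3
  c12: stall  regs: r0:Add1,r1:-4,r2:Add2,r3:Add3
  c13: stall  regs: r0:Add1,r1:-4,r2:Add2,r3:Add3
  c14: CDB Add1=28; issue ADD r3<-Add1  regs: r0:28,r1:-4,r2:Add2,r3:Add1
  c15: CDB Add3=30; issue MUL r0<-Mul1  regs: r0:Mul1,r1:-4,r2:Add2,r3:Add1
  c16: issue ADD r0<-Add3  regs: r0:Add3,r1:-4,r2:Add2,r3:Add1
  c17: CDB Add2=32  regs: r0:Add3,r1:-4,r2:32,r3:Add1
  c18: CDB Add1=58  regs: r0:Add3,r1:-4,r2:32,r3:58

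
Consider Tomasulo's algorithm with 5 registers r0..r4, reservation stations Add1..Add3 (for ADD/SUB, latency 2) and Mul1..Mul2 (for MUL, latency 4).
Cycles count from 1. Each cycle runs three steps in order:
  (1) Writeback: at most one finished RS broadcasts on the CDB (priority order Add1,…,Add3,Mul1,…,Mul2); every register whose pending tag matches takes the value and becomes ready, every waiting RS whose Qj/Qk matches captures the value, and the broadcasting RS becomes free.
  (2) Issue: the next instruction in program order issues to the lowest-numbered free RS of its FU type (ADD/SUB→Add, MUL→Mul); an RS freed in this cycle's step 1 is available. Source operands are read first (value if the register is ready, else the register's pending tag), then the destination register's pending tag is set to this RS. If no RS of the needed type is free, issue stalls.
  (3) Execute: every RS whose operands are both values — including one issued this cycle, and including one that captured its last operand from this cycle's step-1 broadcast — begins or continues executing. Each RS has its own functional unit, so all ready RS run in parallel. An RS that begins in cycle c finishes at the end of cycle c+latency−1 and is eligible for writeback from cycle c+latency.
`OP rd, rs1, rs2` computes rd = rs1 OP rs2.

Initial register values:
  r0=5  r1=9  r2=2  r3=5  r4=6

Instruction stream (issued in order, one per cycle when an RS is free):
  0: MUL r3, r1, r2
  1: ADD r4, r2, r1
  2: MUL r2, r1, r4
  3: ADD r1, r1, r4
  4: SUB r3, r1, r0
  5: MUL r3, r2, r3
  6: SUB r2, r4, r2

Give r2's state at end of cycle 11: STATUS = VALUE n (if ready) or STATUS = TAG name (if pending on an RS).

STATUS = VALUE -88

  c1: issue MUL r3<-Mul1  regs: r0:5,r1:9,r2:2,r3:Mul1,r4:6
  c2: issue ADD r4<-Add1  regs: r0:5,r1:9,r2:2,r3:Mul1,r4:Add1
  c3: issue MUL r2<-Mul2  regs: r0:5,r1:9,r2:Mul2,r3:Mul1,r4:Add1
  c4: CDB Add1=11; issue ADD r1<-Add1  regs: r0:5,r1:Add1,r2:Mul2,r3:Mul1,r4:11
  c5: CDB Mul1=18; issue SUB r3<-Add2  regs: r0:5,r1:Add1,r2:Mul2,r3:Add2,r4:11
  c6: CDB Add1=20; issue MUL r3<-Mul1  regs: r0:5,r1:20,r2:Mul2,r3:Mul1,r4:11
  c7: issue SUB r2<-Add1  regs: r0:5,r1:20,r2:Add1,r3:Mul1,r4:11
  c8: CDB Add2=15  regs: r0:5,r1:20,r2:Add1,r3:Mul1,r4:11
  c9: CDB Mul2=99  regs: r0:5,r1:20,r2:Add1,r3:Mul1,r4:11
  c10: -  regs: r0:5,r1:20,r2:Add1,r3:Mul1,r4:11
  c11: CDB Add1=-88  regs: r0:5,r1:20,r2:-88,r3:Mul1,r4:11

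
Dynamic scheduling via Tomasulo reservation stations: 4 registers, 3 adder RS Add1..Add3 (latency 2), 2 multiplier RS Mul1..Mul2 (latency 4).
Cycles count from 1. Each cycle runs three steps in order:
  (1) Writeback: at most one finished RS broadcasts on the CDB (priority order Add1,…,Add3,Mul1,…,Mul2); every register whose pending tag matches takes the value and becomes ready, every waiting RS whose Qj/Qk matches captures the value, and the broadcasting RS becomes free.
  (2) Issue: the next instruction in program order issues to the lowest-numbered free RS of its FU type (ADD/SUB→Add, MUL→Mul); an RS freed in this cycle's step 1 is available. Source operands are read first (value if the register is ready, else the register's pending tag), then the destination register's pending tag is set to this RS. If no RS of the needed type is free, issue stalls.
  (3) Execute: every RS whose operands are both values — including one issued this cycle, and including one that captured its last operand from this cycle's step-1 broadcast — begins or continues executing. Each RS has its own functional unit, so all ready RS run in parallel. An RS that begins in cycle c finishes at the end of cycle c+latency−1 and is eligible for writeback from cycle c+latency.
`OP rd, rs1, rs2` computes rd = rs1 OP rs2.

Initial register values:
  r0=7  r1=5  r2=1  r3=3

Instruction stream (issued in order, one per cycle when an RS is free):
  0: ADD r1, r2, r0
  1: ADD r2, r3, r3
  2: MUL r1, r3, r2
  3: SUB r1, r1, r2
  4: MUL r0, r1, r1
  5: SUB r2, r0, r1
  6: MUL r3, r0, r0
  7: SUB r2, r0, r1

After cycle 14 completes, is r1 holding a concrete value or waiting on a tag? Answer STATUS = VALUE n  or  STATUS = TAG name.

STATUS = VALUE 12

c1: issue ADD r1<-Add1 | r0:7,r1:Add1,r2:1,r3:3
c2: issue ADD r2<-Add2 | r0:7,r1:Add1,r2:Add2,r3:3
c3: CDB Add1=8; issue MUL r1<-Mul1 | r0:7,r1:Mul1,r2:Add2,r3:3
c4: CDB Add2=6; issue SUB r1<-Add1 | r0:7,r1:Add1,r2:6,r3:3
c5: issue MUL r0<-Mul2 | r0:Mul2,r1:Add1,r2:6,r3:3
c6: issue SUB r2<-Add2 | r0:Mul2,r1:Add1,r2:Add2,r3:3
c7: stall | r0:Mul2,r1:Add1,r2:Add2,r3:3
c8: CDB Mul1=18; issue MUL r3<-Mul1 | r0:Mul2,r1:Add1,r2:Add2,r3:Mul1
c9: issue SUB r2<-Add3 | r0:Mul2,r1:Add1,r2:Add3,r3:Mul1
c10: CDB Add1=12 | r0:Mul2,r1:12,r2:Add3,r3:Mul1
c11: - | r0:Mul2,r1:12,r2:Add3,r3:Mul1
c12: - | r0:Mul2,r1:12,r2:Add3,r3:Mul1
c13: - | r0:Mul2,r1:12,r2:Add3,r3:Mul1
c14: CDB Mul2=144 | r0:144,r1:12,r2:Add3,r3:Mul1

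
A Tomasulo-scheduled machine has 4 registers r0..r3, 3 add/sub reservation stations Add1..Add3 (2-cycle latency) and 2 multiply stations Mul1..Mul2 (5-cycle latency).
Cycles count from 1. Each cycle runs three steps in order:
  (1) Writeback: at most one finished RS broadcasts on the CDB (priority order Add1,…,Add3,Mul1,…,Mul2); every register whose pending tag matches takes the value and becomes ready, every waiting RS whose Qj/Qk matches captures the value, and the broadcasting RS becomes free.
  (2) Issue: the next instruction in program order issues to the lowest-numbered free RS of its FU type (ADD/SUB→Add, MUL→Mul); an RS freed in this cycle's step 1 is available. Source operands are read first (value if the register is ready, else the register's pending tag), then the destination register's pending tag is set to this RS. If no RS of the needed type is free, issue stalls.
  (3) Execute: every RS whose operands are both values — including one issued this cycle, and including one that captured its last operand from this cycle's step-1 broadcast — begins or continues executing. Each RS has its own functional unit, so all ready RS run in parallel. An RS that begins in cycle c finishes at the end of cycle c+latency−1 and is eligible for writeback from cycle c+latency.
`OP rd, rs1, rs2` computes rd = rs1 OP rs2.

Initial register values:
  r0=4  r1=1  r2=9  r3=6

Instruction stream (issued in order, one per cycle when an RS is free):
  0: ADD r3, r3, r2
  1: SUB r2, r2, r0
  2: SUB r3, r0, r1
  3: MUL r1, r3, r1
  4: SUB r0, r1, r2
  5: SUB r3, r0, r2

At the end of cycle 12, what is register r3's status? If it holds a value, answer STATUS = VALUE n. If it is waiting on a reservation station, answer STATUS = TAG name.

cycle 1: issue ADD r3<-Add1 // r0:4,r1:1,r2:9,r3:Add1
cycle 2: issue SUB r2<-Add2 // r0:4,r1:1,r2:Add2,r3:Add1
cycle 3: CDB Add1=15; issue SUB r3<-Add1 // r0:4,r1:1,r2:Add2,r3:Add1
cycle 4: CDB Add2=5; issue MUL r1<-Mul1 // r0:4,r1:Mul1,r2:5,r3:Add1
cycle 5: CDB Add1=3; issue SUB r0<-Add1 // r0:Add1,r1:Mul1,r2:5,r3:3
cycle 6: issue SUB r3<-Add2 // r0:Add1,r1:Mul1,r2:5,r3:Add2
cycle 7: - // r0:Add1,r1:Mul1,r2:5,r3:Add2
cycle 8: - // r0:Add1,r1:Mul1,r2:5,r3:Add2
cycle 9: - // r0:Add1,r1:Mul1,r2:5,r3:Add2
cycle 10: CDB Mul1=3 // r0:Add1,r1:3,r2:5,r3:Add2
cycle 11: - // r0:Add1,r1:3,r2:5,r3:Add2
cycle 12: CDB Add1=-2 // r0:-2,r1:3,r2:5,r3:Add2

STATUS = TAG Add2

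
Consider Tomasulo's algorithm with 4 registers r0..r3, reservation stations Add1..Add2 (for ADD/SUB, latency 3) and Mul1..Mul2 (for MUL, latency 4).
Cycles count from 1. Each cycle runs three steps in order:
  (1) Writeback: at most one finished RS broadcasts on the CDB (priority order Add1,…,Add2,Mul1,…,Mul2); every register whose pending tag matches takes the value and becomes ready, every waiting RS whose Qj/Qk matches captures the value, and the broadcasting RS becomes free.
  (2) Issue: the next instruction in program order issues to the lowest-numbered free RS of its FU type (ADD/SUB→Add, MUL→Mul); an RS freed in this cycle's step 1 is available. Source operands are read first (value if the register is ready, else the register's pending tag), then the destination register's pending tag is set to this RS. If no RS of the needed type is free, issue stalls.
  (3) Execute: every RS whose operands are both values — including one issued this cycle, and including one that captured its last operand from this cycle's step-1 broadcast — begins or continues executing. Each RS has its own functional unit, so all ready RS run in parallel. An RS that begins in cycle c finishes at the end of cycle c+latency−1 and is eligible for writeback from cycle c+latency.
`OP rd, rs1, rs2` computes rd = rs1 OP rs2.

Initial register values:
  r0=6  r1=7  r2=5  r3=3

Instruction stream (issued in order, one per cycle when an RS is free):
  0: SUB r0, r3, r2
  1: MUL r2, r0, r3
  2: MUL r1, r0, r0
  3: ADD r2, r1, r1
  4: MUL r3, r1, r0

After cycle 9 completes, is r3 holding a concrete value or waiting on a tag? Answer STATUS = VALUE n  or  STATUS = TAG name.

c1: issue SUB r0<-Add1 | r0:Add1,r1:7,r2:5,r3:3
c2: issue MUL r2<-Mul1 | r0:Add1,r1:7,r2:Mul1,r3:3
c3: issue MUL r1<-Mul2 | r0:Add1,r1:Mul2,r2:Mul1,r3:3
c4: CDB Add1=-2; issue ADD r2<-Add1 | r0:-2,r1:Mul2,r2:Add1,r3:3
c5: stall | r0:-2,r1:Mul2,r2:Add1,r3:3
c6: stall | r0:-2,r1:Mul2,r2:Add1,r3:3
c7: stall | r0:-2,r1:Mul2,r2:Add1,r3:3
c8: CDB Mul1=-6; issue MUL r3<-Mul1 | r0:-2,r1:Mul2,r2:Add1,r3:Mul1
c9: CDB Mul2=4 | r0:-2,r1:4,r2:Add1,r3:Mul1

STATUS = TAG Mul1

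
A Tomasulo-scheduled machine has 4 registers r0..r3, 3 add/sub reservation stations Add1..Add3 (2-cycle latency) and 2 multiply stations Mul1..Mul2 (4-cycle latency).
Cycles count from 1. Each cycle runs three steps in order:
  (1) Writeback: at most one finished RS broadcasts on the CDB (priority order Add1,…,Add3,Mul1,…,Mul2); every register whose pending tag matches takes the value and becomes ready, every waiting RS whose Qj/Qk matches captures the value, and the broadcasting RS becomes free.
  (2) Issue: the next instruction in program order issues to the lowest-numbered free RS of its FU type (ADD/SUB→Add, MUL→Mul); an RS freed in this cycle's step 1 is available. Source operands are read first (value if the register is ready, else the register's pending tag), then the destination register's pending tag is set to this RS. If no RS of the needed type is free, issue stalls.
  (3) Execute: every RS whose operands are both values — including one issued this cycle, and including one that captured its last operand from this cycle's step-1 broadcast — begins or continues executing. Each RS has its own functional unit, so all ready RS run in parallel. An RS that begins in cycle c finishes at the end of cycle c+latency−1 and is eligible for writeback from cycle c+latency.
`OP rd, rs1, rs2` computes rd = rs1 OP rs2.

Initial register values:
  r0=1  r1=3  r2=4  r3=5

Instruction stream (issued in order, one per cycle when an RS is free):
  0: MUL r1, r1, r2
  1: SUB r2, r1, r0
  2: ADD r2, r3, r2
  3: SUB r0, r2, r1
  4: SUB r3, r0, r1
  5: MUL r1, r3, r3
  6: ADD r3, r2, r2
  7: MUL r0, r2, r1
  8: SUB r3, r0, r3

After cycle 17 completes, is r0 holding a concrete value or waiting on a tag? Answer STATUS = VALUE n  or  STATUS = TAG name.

cycle 1: issue MUL r1<-Mul1 // r0:1,r1:Mul1,r2:4,r3:5
cycle 2: issue SUB r2<-Add1 // r0:1,r1:Mul1,r2:Add1,r3:5
cycle 3: issue ADD r2<-Add2 // r0:1,r1:Mul1,r2:Add2,r3:5
cycle 4: issue SUB r0<-Add3 // r0:Add3,r1:Mul1,r2:Add2,r3:5
cycle 5: CDB Mul1=12; stall // r0:Add3,r1:12,r2:Add2,r3:5
cycle 6: stall // r0:Add3,r1:12,r2:Add2,r3:5
cycle 7: CDB Add1=11; issue SUB r3<-Add1 // r0:Add3,r1:12,r2:Add2,r3:Add1
cycle 8: issue MUL r1<-Mul1 // r0:Add3,r1:Mul1,r2:Add2,r3:Add1
cycle 9: CDB Add2=16; issue ADD r3<-Add2 // r0:Add3,r1:Mul1,r2:16,r3:Add2
cycle 10: issue MUL r0<-Mul2 // r0:Mul2,r1:Mul1,r2:16,r3:Add2
cycle 11: CDB Add2=32; issue SUB r3<-Add2 // r0:Mul2,r1:Mul1,r2:16,r3:Add2
cycle 12: CDB Add3=4 // r0:Mul2,r1:Mul1,r2:16,r3:Add2
cycle 13: - // r0:Mul2,r1:Mul1,r2:16,r3:Add2
cycle 14: CDB Add1=-8 // r0:Mul2,r1:Mul1,r2:16,r3:Add2
cycle 15: - // r0:Mul2,r1:Mul1,r2:16,r3:Add2
cycle 16: - // r0:Mul2,r1:Mul1,r2:16,r3:Add2
cycle 17: - // r0:Mul2,r1:Mul1,r2:16,r3:Add2

STATUS = TAG Mul2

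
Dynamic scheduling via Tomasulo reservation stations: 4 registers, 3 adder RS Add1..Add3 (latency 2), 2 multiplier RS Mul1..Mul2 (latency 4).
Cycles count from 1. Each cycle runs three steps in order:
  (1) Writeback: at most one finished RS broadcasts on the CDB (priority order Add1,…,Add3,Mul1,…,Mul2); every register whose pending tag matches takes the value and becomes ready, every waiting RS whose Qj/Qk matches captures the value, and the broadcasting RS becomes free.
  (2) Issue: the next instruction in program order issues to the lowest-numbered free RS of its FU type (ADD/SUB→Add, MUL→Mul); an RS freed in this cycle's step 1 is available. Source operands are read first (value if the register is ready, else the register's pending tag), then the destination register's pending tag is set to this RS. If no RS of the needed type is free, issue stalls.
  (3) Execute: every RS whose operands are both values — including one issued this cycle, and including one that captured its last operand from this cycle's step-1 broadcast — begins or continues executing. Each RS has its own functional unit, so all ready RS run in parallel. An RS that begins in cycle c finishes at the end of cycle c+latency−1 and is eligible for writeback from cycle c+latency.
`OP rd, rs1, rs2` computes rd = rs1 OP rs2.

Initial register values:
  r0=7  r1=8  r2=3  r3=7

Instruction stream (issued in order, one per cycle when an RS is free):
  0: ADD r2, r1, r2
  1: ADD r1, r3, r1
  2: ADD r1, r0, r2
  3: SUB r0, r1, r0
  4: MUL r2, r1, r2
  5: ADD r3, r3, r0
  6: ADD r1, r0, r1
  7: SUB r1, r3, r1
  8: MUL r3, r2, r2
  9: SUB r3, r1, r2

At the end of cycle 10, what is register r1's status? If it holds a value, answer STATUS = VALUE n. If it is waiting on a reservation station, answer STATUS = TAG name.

STATUS = TAG Add3

cycle 1: issue ADD r2<-Add1 // r0:7,r1:8,r2:Add1,r3:7
cycle 2: issue ADD r1<-Add2 // r0:7,r1:Add2,r2:Add1,r3:7
cycle 3: CDB Add1=11; issue ADD r1<-Add1 // r0:7,r1:Add1,r2:11,r3:7
cycle 4: CDB Add2=15; issue SUB r0<-Add2 // r0:Add2,r1:Add1,r2:11,r3:7
cycle 5: CDB Add1=18; issue MUL r2<-Mul1 // r0:Add2,r1:18,r2:Mul1,r3:7
cycle 6: issue ADD r3<-Add1 // r0:Add2,r1:18,r2:Mul1,r3:Add1
cycle 7: CDB Add2=11; issue ADD r1<-Add2 // r0:11,r1:Add2,r2:Mul1,r3:Add1
cycle 8: issue SUB r1<-Add3 // r0:11,r1:Add3,r2:Mul1,r3:Add1
cycle 9: CDB Add1=18; issue MUL r3<-Mul2 // r0:11,r1:Add3,r2:Mul1,r3:Mul2
cycle 10: CDB Add2=29; issue SUB r3<-Add1 // r0:11,r1:Add3,r2:Mul1,r3:Add1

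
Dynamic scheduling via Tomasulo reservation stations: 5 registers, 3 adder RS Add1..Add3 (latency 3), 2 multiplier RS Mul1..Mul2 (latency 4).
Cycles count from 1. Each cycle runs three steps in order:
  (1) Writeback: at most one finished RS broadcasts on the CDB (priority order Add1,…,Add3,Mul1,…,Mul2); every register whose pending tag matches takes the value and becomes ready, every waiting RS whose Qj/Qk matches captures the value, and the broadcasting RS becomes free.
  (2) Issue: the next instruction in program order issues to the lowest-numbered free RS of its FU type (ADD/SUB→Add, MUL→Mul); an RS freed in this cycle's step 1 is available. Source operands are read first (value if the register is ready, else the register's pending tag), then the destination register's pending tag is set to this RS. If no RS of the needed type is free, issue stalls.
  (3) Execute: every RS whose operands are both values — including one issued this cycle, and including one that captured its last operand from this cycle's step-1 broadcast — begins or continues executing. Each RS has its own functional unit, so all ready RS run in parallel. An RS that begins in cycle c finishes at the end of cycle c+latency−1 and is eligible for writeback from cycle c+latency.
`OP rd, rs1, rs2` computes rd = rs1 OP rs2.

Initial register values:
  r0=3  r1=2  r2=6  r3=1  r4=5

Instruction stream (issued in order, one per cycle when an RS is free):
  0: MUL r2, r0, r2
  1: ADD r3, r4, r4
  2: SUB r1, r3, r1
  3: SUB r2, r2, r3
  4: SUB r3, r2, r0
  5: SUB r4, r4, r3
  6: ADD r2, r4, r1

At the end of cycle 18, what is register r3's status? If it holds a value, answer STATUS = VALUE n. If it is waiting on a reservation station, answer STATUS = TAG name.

  c1: issue MUL r2<-Mul1  regs: r0:3,r1:2,r2:Mul1,r3:1,r4:5
  c2: issue ADD r3<-Add1  regs: r0:3,r1:2,r2:Mul1,r3:Add1,r4:5
  c3: issue SUB r1<-Add2  regs: r0:3,r1:Add2,r2:Mul1,r3:Add1,r4:5
  c4: issue SUB r2<-Add3  regs: r0:3,r1:Add2,r2:Add3,r3:Add1,r4:5
  c5: CDB Add1=10; issue SUB r3<-Add1  regs: r0:3,r1:Add2,r2:Add3,r3:Add1,r4:5
  c6: CDB Mul1=18; stall  regs: r0:3,r1:Add2,r2:Add3,r3:Add1,r4:5
  c7: stall  regs: r0:3,r1:Add2,r2:Add3,r3:Add1,r4:5
  c8: CDB Add2=8; issue SUB r4<-Add2  regs: r0:3,r1:8,r2:Add3,r3:Add1,r4:Add2
  c9: CDB Add3=8; issue ADD r2<-Add3  regs: r0:3,r1:8,r2:Add3,r3:Add1,r4:Add2
  c10: -  regs: r0:3,r1:8,r2:Add3,r3:Add1,r4:Add2
  c11: -  regs: r0:3,r1:8,r2:Add3,r3:Add1,r4:Add2
  c12: CDB Add1=5  regs: r0:3,r1:8,r2:Add3,r3:5,r4:Add2
  c13: -  regs: r0:3,r1:8,r2:Add3,r3:5,r4:Add2
  c14: -  regs: r0:3,r1:8,r2:Add3,r3:5,r4:Add2
  c15: CDB Add2=0  regs: r0:3,r1:8,r2:Add3,r3:5,r4:0
  c16: -  regs: r0:3,r1:8,r2:Add3,r3:5,r4:0
  c17: -  regs: r0:3,r1:8,r2:Add3,r3:5,r4:0
  c18: CDB Add3=8  regs: r0:3,r1:8,r2:8,r3:5,r4:0

STATUS = VALUE 5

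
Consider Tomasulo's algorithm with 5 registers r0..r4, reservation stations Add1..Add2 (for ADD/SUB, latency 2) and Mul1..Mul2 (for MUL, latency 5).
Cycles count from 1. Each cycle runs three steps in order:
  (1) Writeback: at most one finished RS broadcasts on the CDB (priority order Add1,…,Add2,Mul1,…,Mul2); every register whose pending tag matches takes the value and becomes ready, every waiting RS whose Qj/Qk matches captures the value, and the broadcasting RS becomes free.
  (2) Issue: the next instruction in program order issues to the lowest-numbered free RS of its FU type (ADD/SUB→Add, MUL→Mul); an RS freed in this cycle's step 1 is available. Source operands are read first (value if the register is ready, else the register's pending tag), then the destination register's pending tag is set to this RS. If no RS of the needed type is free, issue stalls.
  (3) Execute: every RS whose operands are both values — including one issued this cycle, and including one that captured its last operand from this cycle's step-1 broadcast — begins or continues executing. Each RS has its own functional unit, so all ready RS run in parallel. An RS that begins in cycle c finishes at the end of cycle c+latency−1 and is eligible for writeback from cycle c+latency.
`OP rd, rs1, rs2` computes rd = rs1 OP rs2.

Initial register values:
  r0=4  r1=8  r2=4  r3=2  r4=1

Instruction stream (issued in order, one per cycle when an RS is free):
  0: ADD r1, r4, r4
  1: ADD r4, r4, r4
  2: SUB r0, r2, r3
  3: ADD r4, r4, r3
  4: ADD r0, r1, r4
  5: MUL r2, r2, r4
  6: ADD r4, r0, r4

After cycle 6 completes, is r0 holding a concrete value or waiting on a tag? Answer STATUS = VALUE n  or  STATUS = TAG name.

cycle 1: issue ADD r1<-Add1 // r0:4,r1:Add1,r2:4,r3:2,r4:1
cycle 2: issue ADD r4<-Add2 // r0:4,r1:Add1,r2:4,r3:2,r4:Add2
cycle 3: CDB Add1=2; issue SUB r0<-Add1 // r0:Add1,r1:2,r2:4,r3:2,r4:Add2
cycle 4: CDB Add2=2; issue ADD r4<-Add2 // r0:Add1,r1:2,r2:4,r3:2,r4:Add2
cycle 5: CDB Add1=2; issue ADD r0<-Add1 // r0:Add1,r1:2,r2:4,r3:2,r4:Add2
cycle 6: CDB Add2=4; issue MUL r2<-Mul1 // r0:Add1,r1:2,r2:Mul1,r3:2,r4:4

STATUS = TAG Add1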